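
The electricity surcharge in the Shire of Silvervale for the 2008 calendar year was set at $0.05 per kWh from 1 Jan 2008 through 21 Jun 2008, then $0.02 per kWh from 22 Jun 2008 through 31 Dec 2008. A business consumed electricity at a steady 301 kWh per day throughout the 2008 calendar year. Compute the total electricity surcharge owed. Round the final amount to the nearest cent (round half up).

$3,765.51

1 Jan – 21 Jun 2008: 173 days × 301 kWh/day = 52,073 kWh at $0.05/kWh → $2,603.65
22 Jun – 31 Dec 2008: 193 days × 301 kWh/day = 58,093 kWh at $0.02/kWh → $1,161.86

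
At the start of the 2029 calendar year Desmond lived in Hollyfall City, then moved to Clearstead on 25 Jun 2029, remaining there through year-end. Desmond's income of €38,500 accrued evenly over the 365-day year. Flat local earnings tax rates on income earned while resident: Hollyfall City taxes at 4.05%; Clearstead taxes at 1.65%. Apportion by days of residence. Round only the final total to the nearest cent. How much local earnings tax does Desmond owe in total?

Hollyfall City, 1 Jan – 24 Jun 2029: 175 days → €38,500 × 4.05% × 175/365 = €747.5856
Clearstead, 25 Jun – 31 Dec 2029: 190 days → €38,500 × 1.65% × 190/365 = €330.6781
Total = €1,078.2637

€1,078.26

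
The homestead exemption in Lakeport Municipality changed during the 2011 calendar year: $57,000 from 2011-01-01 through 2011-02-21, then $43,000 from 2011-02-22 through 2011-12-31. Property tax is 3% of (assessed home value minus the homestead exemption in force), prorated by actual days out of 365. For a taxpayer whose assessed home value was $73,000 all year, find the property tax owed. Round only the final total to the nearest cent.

$840.16

2011-01-01 to 2011-02-21: 52 days, exemption $57,000 → ($73,000 − $57,000) × 3% × 52/365 = $68.3836
2011-02-22 to 2011-12-31: 313 days, exemption $43,000 → ($73,000 − $43,000) × 3% × 313/365 = $771.7808
Total = $840.1644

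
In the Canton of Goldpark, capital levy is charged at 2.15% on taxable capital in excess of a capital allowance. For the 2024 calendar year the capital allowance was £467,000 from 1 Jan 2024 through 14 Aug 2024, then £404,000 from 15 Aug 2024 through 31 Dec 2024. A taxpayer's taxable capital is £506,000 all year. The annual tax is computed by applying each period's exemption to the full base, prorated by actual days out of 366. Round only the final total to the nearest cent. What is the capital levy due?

1 Jan – 14 Aug 2024: 227 days, exemption £467,000 → (£506,000 − £467,000) × 2.15% × 227/366 = £520.0533
15 Aug – 31 Dec 2024: 139 days, exemption £404,000 → (£506,000 − £404,000) × 2.15% × 139/366 = £832.8607
Total = £1,352.9139

£1,352.91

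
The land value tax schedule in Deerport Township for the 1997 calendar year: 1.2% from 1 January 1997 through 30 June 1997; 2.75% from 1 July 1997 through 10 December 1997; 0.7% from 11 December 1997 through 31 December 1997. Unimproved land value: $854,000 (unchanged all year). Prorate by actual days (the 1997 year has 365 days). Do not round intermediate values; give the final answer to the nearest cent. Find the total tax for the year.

1 January – 30 June 1997: 181 days at 1.2% → $854,000 × 1.2% × 181/365 = $5,081.8849
1 July – 10 December 1997: 163 days at 2.75% → $854,000 × 2.75% × 163/365 = $10,487.8219
11 December – 31 December 1997: 21 days at 0.7% → $854,000 × 0.7% × 21/365 = $343.9397
Total = $15,913.6466

$15,913.65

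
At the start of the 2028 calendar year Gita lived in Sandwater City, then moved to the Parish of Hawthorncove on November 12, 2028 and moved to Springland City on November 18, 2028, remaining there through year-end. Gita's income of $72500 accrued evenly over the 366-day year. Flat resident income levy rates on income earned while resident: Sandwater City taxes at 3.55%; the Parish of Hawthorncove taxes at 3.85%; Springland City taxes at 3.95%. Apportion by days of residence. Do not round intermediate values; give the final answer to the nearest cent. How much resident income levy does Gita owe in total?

Sandwater City, January 1 – November 11, 2028: 316 days → $72500 × 3.55% × 316/366 = $2222.1448
The Parish of Hawthorncove, November 12 – November 17, 2028: 6 days → $72500 × 3.85% × 6/366 = $45.7582
Springland City, November 18 – December 31, 2028: 44 days → $72500 × 3.95% × 44/366 = $344.2760
Total = $2612.1790

$2612.18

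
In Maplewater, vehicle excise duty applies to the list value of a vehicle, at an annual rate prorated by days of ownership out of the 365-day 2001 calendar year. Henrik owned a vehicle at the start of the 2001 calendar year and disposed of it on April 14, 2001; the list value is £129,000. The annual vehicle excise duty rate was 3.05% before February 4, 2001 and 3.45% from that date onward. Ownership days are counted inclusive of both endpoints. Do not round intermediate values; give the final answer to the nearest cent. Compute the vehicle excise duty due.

£1,220.02

January 1 – February 3, 2001: 34 days at 3.05% → £129,000 × 3.05% × 34/365 = £366.5014
February 4 – April 14, 2001: 70 days at 3.45% → £129,000 × 3.45% × 70/365 = £853.5205
Total = £1,220.0219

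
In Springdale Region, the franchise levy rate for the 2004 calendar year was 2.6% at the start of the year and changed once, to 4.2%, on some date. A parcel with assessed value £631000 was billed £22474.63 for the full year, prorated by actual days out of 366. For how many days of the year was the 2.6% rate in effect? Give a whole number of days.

146 days

Let d = days at the first rate; then 366 − d days at the second rate.
£631000 × [2.6%·d + 4.2%·(366−d)] / 366 = £22474.63
Solving gives d = 146, so the new rate took effect on 26 May 2004.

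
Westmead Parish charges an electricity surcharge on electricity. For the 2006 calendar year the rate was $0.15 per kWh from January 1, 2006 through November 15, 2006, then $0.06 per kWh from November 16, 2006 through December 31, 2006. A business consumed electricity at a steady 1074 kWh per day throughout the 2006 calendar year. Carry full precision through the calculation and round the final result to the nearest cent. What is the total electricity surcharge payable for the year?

January 1 – November 15, 2006: 319 days × 1074 kWh/day = 342,606 kWh at $0.15/kWh → $51,390.90
November 16 – December 31, 2006: 46 days × 1074 kWh/day = 49,404 kWh at $0.06/kWh → $2,964.24

$54,355.14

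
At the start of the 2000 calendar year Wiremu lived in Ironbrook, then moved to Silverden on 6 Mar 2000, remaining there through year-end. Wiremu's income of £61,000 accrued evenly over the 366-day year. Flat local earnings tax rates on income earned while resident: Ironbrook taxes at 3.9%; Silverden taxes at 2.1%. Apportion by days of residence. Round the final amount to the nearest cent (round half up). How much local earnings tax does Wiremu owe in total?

£1,476.00

Ironbrook, 1 Jan – 5 Mar 2000: 65 days → £61,000 × 3.9% × 65/366 = £422.5000
Silverden, 6 Mar – 31 Dec 2000: 301 days → £61,000 × 2.1% × 301/366 = £1,053.5000
Total = £1,476.0000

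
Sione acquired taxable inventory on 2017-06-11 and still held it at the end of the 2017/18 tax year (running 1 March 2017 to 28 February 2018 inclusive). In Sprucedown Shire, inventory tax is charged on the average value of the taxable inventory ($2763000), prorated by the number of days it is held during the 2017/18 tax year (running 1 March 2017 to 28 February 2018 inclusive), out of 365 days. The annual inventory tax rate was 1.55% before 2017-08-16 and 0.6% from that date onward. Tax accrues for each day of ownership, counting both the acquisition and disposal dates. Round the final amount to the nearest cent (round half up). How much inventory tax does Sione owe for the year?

2017-06-11 to 2017-08-15: 66 days at 1.55% → $2763000 × 1.55% × 66/365 = $7743.9699
2017-08-16 to 2018-02-28: 197 days at 0.6% → $2763000 × 0.6% × 197/365 = $8947.5781
Total = $16691.5479

$16691.55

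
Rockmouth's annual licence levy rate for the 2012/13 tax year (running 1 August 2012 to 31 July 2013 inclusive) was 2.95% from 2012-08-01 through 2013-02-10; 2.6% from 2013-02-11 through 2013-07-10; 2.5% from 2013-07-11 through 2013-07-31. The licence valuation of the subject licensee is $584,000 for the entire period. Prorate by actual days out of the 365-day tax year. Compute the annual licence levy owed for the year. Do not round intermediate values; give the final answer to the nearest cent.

2012-08-01 to 2013-02-10: 194 days at 2.95% → $584,000 × 2.95% × 194/365 = $9,156.8000
2013-02-11 to 2013-07-10: 150 days at 2.6% → $584,000 × 2.6% × 150/365 = $6,240.0000
2013-07-11 to 2013-07-31: 21 days at 2.5% → $584,000 × 2.5% × 21/365 = $840.0000
Total = $16,236.8000

$16,236.80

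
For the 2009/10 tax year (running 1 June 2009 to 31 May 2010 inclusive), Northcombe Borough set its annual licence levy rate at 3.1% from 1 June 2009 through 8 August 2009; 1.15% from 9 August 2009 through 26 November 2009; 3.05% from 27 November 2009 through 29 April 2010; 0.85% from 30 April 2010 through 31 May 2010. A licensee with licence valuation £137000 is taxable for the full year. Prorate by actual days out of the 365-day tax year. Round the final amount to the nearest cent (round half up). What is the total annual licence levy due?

£3142.74

1 June – 8 August 2009: 69 days at 3.1% → £137000 × 3.1% × 69/365 = £802.8575
9 August – 26 November 2009: 110 days at 1.15% → £137000 × 1.15% × 110/365 = £474.8082
27 November 2009 – 29 April 2010: 154 days at 3.05% → £137000 × 3.05% × 154/365 = £1762.9836
30 April – 31 May 2010: 32 days at 0.85% → £137000 × 0.85% × 32/365 = £102.0932
Total = £3142.7425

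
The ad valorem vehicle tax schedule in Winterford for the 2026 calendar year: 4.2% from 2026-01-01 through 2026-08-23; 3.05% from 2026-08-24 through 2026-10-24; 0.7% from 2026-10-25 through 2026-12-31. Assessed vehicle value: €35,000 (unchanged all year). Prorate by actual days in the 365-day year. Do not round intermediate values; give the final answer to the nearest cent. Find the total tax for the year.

€1,173.41

2026-01-01 to 2026-08-23: 235 days at 4.2% → €35,000 × 4.2% × 235/365 = €946.4384
2026-08-24 to 2026-10-24: 62 days at 3.05% → €35,000 × 3.05% × 62/365 = €181.3288
2026-10-25 to 2026-12-31: 68 days at 0.7% → €35,000 × 0.7% × 68/365 = €45.6438
Total = €1,173.4110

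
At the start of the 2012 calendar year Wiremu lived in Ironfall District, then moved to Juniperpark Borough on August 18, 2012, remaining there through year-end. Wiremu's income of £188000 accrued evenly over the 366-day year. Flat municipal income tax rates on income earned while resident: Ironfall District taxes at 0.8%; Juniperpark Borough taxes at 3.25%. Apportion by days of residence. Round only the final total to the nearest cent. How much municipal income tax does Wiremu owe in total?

£3215.52

Ironfall District, January 1 – August 17, 2012: 230 days → £188000 × 0.8% × 230/366 = £945.1366
Juniperpark Borough, August 18 – December 31, 2012: 136 days → £188000 × 3.25% × 136/366 = £2270.3825
Total = £3215.5191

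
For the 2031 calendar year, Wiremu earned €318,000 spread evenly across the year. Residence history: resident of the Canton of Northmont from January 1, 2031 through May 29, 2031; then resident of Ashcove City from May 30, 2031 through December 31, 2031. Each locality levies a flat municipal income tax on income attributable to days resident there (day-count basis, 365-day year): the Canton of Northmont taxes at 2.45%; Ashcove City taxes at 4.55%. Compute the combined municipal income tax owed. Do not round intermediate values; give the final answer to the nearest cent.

€11,742.91

The Canton of Northmont, January 1 – May 29, 2031: 149 days → €318,000 × 2.45% × 149/365 = €3,180.4356
Ashcove City, May 30 – December 31, 2031: 216 days → €318,000 × 4.55% × 216/365 = €8,562.4767
Total = €11,742.9123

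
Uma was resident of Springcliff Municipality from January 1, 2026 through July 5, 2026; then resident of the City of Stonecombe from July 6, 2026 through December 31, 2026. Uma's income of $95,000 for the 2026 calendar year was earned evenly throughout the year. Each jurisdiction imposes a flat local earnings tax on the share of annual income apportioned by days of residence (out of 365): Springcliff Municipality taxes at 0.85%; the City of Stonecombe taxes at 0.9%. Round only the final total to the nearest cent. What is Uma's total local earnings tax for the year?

Springcliff Municipality, January 1 – July 5, 2026: 186 days → $95,000 × 0.85% × 186/365 = $411.4932
The City of Stonecombe, July 6 – December 31, 2026: 179 days → $95,000 × 0.9% × 179/365 = $419.3014
Total = $830.7945

$830.79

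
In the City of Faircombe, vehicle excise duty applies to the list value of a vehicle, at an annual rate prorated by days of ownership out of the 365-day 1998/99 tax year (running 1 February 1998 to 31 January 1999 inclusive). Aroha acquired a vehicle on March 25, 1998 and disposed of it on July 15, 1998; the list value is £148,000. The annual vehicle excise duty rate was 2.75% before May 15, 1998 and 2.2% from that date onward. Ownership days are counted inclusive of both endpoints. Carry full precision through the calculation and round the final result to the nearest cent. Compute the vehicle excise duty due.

£1,121.76

March 25 – May 14, 1998: 51 days at 2.75% → £148,000 × 2.75% × 51/365 = £568.6849
May 15 – July 15, 1998: 62 days at 2.2% → £148,000 × 2.2% × 62/365 = £553.0740
Total = £1,121.7589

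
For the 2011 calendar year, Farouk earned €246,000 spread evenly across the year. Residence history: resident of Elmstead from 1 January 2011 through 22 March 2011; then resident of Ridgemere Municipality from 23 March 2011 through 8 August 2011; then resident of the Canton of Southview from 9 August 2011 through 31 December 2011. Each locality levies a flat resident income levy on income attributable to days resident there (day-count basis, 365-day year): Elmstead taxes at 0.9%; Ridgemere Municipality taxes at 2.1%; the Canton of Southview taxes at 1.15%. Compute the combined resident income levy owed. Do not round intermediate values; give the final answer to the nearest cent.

Elmstead, 1 January – 22 March 2011: 81 days → €246,000 × 0.9% × 81/365 = €491.3260
Ridgemere Municipality, 23 March – 8 August 2011: 139 days → €246,000 × 2.1% × 139/365 = €1,967.3260
The Canton of Southview, 9 August – 31 December 2011: 145 days → €246,000 × 1.15% × 145/365 = €1,123.8493
Total = €3,582.5014

€3,582.50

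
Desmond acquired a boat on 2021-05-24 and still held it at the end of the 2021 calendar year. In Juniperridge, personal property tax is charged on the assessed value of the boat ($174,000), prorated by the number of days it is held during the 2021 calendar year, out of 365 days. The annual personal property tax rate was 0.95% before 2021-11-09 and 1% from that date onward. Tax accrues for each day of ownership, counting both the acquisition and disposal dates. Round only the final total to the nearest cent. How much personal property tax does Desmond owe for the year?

$1,018.02

2021-05-24 to 2021-11-08: 169 days at 0.95% → $174,000 × 0.95% × 169/365 = $765.3616
2021-11-09 to 2021-12-31: 53 days at 1% → $174,000 × 1% × 53/365 = $252.6575
Total = $1,018.0192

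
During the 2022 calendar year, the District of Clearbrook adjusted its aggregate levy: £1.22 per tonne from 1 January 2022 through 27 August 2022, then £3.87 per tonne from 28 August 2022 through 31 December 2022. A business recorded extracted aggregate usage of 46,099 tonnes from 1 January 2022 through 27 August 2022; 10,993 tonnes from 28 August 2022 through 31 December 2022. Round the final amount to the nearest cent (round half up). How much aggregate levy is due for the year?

£98783.69

1 January – 27 August 2022: 46,099 tonnes at £1.22/tonne → £56240.78
28 August – 31 December 2022: 10,993 tonnes at £3.87/tonne → £42542.91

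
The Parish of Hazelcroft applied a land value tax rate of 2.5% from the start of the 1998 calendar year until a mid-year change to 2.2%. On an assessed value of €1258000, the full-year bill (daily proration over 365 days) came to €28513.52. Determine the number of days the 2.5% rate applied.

Let d = days at the first rate; then 365 − d days at the second rate.
€1258000 × [2.5%·d + 2.2%·(365−d)] / 365 = €28513.52
Solving gives d = 81, so the new rate took effect on March 23, 1998.

81 days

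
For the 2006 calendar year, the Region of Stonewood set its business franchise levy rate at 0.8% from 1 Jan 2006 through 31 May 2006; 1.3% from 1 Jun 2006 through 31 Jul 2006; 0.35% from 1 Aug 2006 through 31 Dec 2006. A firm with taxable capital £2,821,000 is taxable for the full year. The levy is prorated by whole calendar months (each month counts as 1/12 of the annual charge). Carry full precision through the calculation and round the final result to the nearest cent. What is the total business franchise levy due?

1 Jan – 31 May 2006: 5 months at 0.8% → £2,821,000 × 0.8% × 5/12 = £9,403.3333
1 Jun – 31 Jul 2006: 2 months at 1.3% → £2,821,000 × 1.3% × 2/12 = £6,112.1667
1 Aug – 31 Dec 2006: 5 months at 0.35% → £2,821,000 × 0.35% × 5/12 = £4,113.9583
Total = £19,629.4583

£19,629.46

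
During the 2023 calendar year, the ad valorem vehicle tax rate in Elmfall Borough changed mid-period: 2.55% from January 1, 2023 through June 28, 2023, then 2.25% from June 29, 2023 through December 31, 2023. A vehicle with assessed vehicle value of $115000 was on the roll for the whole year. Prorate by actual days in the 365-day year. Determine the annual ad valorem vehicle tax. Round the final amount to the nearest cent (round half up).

$2756.69

January 1 – June 28, 2023: 179 days at 2.55% → $115000 × 2.55% × 179/365 = $1438.1301
June 29 – December 31, 2023: 186 days at 2.25% → $115000 × 2.25% × 186/365 = $1318.5616
Total = $2756.6918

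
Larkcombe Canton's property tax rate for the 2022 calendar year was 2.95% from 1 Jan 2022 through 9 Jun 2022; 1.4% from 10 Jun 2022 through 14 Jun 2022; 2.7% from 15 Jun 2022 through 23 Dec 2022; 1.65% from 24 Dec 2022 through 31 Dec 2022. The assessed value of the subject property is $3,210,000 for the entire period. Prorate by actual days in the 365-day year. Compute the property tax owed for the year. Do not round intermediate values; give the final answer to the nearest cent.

$88,877.42

1 Jan – 9 Jun 2022: 160 days at 2.95% → $3,210,000 × 2.95% × 160/365 = $41,510.1370
10 Jun – 14 Jun 2022: 5 days at 1.4% → $3,210,000 × 1.4% × 5/365 = $615.6164
15 Jun – 23 Dec 2022: 192 days at 2.7% → $3,210,000 × 2.7% × 192/365 = $45,590.7945
24 Dec – 31 Dec 2022: 8 days at 1.65% → $3,210,000 × 1.65% × 8/365 = $1,160.8767
Total = $88,877.4247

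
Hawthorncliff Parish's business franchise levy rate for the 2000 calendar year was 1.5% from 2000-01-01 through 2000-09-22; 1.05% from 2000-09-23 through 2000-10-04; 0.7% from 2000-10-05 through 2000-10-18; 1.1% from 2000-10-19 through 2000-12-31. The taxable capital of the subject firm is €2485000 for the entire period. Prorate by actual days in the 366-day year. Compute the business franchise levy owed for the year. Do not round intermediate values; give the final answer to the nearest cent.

2000-01-01 to 2000-09-22: 266 days at 1.5% → €2485000 × 1.5% × 266/366 = €27090.5738
2000-09-23 to 2000-10-04: 12 days at 1.05% → €2485000 × 1.05% × 12/366 = €855.4918
2000-10-05 to 2000-10-18: 14 days at 0.7% → €2485000 × 0.7% × 14/366 = €665.3825
2000-10-19 to 2000-12-31: 74 days at 1.1% → €2485000 × 1.1% × 74/366 = €5526.7486
Total = €34138.1967

€34138.20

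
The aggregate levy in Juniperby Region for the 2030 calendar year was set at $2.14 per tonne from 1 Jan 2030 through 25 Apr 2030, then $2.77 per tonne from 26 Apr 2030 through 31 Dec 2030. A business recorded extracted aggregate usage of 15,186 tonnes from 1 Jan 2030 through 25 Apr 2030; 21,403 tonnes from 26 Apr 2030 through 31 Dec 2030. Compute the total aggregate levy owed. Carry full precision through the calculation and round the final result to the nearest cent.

$91784.35

1 Jan – 25 Apr 2030: 15,186 tonnes at $2.14/tonne → $32498.04
26 Apr – 31 Dec 2030: 21,403 tonnes at $2.77/tonne → $59286.31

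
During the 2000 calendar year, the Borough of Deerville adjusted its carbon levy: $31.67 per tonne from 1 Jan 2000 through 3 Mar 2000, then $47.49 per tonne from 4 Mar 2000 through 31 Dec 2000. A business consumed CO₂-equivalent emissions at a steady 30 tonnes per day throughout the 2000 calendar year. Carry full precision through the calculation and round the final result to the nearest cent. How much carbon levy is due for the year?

1 Jan – 3 Mar 2000: 63 days × 30 tonnes/day = 1,890 tonnes at $31.67/tonne → $59856.30
4 Mar – 31 Dec 2000: 303 days × 30 tonnes/day = 9,090 tonnes at $47.49/tonne → $431684.10

$491540.40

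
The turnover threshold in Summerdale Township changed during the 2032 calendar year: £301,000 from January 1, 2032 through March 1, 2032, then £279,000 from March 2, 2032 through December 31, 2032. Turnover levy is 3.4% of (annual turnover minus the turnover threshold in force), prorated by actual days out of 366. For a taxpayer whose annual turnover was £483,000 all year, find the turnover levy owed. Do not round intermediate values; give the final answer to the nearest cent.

January 1 – March 1, 2032: 61 days, exemption £301,000 → (£483,000 − £301,000) × 3.4% × 61/366 = £1,031.3333
March 2 – December 31, 2032: 305 days, exemption £279,000 → (£483,000 − £279,000) × 3.4% × 305/366 = £5,780.0000
Total = £6,811.3333

£6,811.33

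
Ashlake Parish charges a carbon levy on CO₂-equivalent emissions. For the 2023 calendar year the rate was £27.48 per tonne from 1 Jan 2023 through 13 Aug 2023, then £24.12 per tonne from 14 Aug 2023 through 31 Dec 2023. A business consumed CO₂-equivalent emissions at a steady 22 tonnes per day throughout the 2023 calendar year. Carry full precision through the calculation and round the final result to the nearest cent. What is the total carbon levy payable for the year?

£210315.60

1 Jan – 13 Aug 2023: 225 days × 22 tonnes/day = 4,950 tonnes at £27.48/tonne → £136026.00
14 Aug – 31 Dec 2023: 140 days × 22 tonnes/day = 3,080 tonnes at £24.12/tonne → £74289.60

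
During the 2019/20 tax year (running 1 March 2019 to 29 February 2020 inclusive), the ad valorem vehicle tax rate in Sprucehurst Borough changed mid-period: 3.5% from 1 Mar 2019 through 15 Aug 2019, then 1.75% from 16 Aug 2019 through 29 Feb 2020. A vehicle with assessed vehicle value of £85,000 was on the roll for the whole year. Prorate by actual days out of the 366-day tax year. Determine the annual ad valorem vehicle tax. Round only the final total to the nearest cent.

£2,170.29

1 Mar – 15 Aug 2019: 168 days at 3.5% → £85,000 × 3.5% × 168/366 = £1,365.5738
16 Aug 2019 – 29 Feb 2020: 198 days at 1.75% → £85,000 × 1.75% × 198/366 = £804.7131
Total = £2,170.2869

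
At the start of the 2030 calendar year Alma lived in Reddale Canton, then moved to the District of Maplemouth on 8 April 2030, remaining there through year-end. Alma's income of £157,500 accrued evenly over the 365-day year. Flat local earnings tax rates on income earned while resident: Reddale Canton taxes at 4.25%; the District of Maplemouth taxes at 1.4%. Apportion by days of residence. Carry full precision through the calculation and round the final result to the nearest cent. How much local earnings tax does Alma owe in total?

£3,397.90

Reddale Canton, 1 January – 7 April 2030: 97 days → £157,500 × 4.25% × 97/365 = £1,778.8870
The District of Maplemouth, 8 April – 31 December 2030: 268 days → £157,500 × 1.4% × 268/365 = £1,619.0137
Total = £3,397.9007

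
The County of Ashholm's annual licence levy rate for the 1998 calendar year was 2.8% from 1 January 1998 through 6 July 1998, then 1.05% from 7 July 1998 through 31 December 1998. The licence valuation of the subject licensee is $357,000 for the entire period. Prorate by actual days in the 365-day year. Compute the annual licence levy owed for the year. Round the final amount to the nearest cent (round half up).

1 January – 6 July 1998: 187 days at 2.8% → $357,000 × 2.8% × 187/365 = $5,121.2384
7 July – 31 December 1998: 178 days at 1.05% → $357,000 × 1.05% × 178/365 = $1,828.0356
Total = $6,949.2740

$6,949.27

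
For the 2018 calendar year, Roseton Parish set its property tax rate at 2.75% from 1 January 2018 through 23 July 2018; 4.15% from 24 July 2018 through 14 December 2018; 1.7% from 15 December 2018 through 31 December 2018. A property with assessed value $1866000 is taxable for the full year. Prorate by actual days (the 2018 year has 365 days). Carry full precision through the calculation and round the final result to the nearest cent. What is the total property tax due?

1 January – 23 July 2018: 204 days at 2.75% → $1866000 × 2.75% × 204/365 = $28680.1644
24 July – 14 December 2018: 144 days at 4.15% → $1866000 × 4.15% × 144/365 = $30551.2767
15 December – 31 December 2018: 17 days at 1.7% → $1866000 × 1.7% × 17/365 = $1477.4630
Total = $60708.9041

$60708.90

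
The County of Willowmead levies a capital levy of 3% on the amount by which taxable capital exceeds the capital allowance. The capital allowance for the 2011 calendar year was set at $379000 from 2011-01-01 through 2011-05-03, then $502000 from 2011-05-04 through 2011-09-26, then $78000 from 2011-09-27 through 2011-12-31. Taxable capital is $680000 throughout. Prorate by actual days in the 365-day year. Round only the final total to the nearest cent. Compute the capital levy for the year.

2011-01-01 to 2011-05-03: 123 days, exemption $379000 → ($680000 − $379000) × 3% × 123/365 = $3042.9863
2011-05-04 to 2011-09-26: 146 days, exemption $502000 → ($680000 − $502000) × 3% × 146/365 = $2136.0000
2011-09-27 to 2011-12-31: 96 days, exemption $78000 → ($680000 − $78000) × 3% × 96/365 = $4750.0274
Total = $9929.0137

$9929.01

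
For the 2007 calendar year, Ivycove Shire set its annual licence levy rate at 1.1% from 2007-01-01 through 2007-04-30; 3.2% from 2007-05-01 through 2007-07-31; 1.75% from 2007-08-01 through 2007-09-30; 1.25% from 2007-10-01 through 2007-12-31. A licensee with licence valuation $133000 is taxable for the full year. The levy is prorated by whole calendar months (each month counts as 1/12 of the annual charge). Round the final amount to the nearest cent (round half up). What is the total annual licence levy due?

$2355.21

2007-01-01 to 2007-04-30: 4 months at 1.1% → $133000 × 1.1% × 4/12 = $487.6667
2007-05-01 to 2007-07-31: 3 months at 3.2% → $133000 × 3.2% × 3/12 = $1064.0000
2007-08-01 to 2007-09-30: 2 months at 1.75% → $133000 × 1.75% × 2/12 = $387.9167
2007-10-01 to 2007-12-31: 3 months at 1.25% → $133000 × 1.25% × 3/12 = $415.6250
Total = $2355.2083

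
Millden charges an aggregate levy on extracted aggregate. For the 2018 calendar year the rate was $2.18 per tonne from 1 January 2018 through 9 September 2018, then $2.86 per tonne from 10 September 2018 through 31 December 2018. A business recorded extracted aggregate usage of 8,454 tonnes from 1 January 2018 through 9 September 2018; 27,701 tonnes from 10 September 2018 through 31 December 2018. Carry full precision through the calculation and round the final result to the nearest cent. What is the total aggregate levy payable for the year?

1 January – 9 September 2018: 8,454 tonnes at $2.18/tonne → $18,429.72
10 September – 31 December 2018: 27,701 tonnes at $2.86/tonne → $79,224.86

$97,654.58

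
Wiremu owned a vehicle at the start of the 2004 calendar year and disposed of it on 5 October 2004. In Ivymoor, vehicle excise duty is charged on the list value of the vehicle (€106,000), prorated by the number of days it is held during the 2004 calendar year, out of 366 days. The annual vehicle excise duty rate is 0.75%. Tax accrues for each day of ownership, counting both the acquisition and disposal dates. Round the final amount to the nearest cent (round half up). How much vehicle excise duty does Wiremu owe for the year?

Days held (1 January – 5 October 2004): 279 out of 366
Tax = €106,000 × 0.75% × 279/366 = €606.0246

€606.02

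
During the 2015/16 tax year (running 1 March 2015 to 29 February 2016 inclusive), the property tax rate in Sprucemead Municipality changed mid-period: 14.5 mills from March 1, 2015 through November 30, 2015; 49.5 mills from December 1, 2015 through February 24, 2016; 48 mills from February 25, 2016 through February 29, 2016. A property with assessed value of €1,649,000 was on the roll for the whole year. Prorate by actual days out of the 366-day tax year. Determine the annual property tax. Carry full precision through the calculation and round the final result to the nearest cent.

March 1 – November 30, 2015: 275 days at 14.5 mills → €1,649,000 × 1.45% × 275/366 = €17,965.5396
December 1, 2015 – February 24, 2016: 86 days at 49.5 mills → €1,649,000 × 4.95% × 86/366 = €19,179.7623
February 25 – February 29, 2016: 5 days at 48 mills → €1,649,000 × 4.8% × 5/366 = €1,081.3115
Total = €38,226.6134

€38,226.61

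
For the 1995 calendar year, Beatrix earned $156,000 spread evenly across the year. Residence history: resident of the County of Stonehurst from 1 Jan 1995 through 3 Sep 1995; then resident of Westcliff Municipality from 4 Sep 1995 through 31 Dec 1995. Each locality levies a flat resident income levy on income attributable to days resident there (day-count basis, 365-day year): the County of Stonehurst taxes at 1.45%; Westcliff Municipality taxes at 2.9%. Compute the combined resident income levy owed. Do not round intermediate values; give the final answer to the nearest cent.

The County of Stonehurst, 1 Jan – 3 Sep 1995: 246 days → $156,000 × 1.45% × 246/365 = $1,524.5260
Westcliff Municipality, 4 Sep – 31 Dec 1995: 119 days → $156,000 × 2.9% × 119/365 = $1,474.9479
Total = $2,999.4740

$2,999.47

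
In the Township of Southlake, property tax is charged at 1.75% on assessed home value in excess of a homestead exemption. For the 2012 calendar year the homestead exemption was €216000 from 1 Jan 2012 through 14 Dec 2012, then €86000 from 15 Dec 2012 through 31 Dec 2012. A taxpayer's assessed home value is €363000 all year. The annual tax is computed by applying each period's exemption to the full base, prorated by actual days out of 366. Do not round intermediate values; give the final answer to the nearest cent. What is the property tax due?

1 Jan – 14 Dec 2012: 349 days, exemption €216000 → (€363000 − €216000) × 1.75% × 349/366 = €2453.0123
15 Dec – 31 Dec 2012: 17 days, exemption €86000 → (€363000 − €86000) × 1.75% × 17/366 = €225.1571
Total = €2678.1694

€2678.17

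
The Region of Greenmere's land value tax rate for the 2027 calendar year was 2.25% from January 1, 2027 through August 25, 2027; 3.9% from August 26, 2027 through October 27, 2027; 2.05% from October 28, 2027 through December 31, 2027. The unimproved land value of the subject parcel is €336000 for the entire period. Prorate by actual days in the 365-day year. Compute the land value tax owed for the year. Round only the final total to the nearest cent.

€8397.24

January 1 – August 25, 2027: 237 days at 2.25% → €336000 × 2.25% × 237/365 = €4908.8219
August 26 – October 27, 2027: 63 days at 3.9% → €336000 × 3.9% × 63/365 = €2261.7863
October 28 – December 31, 2027: 65 days at 2.05% → €336000 × 2.05% × 65/365 = €1226.6301
Total = €8397.2384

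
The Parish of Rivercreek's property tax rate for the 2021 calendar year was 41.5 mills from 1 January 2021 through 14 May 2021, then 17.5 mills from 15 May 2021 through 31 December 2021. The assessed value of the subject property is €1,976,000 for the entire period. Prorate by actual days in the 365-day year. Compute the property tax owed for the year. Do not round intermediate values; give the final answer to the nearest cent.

1 January – 14 May 2021: 134 days at 41.5 mills → €1,976,000 × 4.15% × 134/365 = €30,105.5781
15 May – 31 December 2021: 231 days at 17.5 mills → €1,976,000 × 1.75% × 231/365 = €21,884.8767
Total = €51,990.4548

€51,990.45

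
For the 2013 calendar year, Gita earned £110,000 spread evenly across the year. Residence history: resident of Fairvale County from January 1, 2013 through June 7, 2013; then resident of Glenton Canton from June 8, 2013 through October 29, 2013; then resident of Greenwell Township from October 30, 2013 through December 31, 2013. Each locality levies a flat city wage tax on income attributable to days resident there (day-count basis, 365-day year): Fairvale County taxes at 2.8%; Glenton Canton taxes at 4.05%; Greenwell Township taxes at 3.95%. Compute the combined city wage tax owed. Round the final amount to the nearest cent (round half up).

Fairvale County, January 1 – June 7, 2013: 158 days → £110,000 × 2.8% × 158/365 = £1,333.2603
Glenton Canton, June 8 – October 29, 2013: 144 days → £110,000 × 4.05% × 144/365 = £1,757.5890
Greenwell Township, October 30 – December 31, 2013: 63 days → £110,000 × 3.95% × 63/365 = £749.9589
Total = £3,840.8082

£3,840.81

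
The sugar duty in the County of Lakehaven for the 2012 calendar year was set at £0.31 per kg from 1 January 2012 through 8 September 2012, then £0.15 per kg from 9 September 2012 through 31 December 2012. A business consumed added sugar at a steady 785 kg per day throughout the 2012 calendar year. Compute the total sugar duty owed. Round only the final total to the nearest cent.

£74,747.70

1 January – 8 September 2012: 252 days × 785 kg/day = 197,820 kg at £0.31/kg → £61,324.20
9 September – 31 December 2012: 114 days × 785 kg/day = 89,490 kg at £0.15/kg → £13,423.50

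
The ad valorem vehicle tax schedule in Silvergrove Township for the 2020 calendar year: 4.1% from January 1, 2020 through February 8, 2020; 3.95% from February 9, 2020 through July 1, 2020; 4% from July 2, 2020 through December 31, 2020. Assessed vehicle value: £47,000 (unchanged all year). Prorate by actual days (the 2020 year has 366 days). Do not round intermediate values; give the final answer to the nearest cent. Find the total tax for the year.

January 1 – February 8, 2020: 39 days at 4.1% → £47,000 × 4.1% × 39/366 = £205.3361
February 9 – July 1, 2020: 144 days at 3.95% → £47,000 × 3.95% × 144/366 = £730.4262
July 2 – December 31, 2020: 183 days at 4% → £47,000 × 4% × 183/366 = £940.0000
Total = £1,875.7623

£1,875.76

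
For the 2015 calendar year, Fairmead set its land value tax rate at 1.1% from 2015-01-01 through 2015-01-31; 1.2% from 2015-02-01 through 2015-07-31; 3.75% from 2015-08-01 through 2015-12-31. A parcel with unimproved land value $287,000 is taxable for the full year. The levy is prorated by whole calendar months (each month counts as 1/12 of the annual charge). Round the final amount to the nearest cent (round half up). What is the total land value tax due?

2015-01-01 to 2015-01-31: 1 month at 1.1% → $287,000 × 1.1% × 1/12 = $263.0833
2015-02-01 to 2015-07-31: 6 months at 1.2% → $287,000 × 1.2% × 6/12 = $1,722.0000
2015-08-01 to 2015-12-31: 5 months at 3.75% → $287,000 × 3.75% × 5/12 = $4,484.3750
Total = $6,469.4583

$6,469.46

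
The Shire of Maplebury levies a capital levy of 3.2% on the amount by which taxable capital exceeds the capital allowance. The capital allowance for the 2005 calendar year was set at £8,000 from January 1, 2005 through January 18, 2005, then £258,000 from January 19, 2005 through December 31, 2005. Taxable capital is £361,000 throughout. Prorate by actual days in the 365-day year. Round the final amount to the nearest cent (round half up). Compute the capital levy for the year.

January 1 – January 18, 2005: 18 days, exemption £8,000 → (£361,000 − £8,000) × 3.2% × 18/365 = £557.0630
January 19 – December 31, 2005: 347 days, exemption £258,000 → (£361,000 − £258,000) × 3.2% × 347/365 = £3,133.4575
Total = £3,690.5205

£3,690.52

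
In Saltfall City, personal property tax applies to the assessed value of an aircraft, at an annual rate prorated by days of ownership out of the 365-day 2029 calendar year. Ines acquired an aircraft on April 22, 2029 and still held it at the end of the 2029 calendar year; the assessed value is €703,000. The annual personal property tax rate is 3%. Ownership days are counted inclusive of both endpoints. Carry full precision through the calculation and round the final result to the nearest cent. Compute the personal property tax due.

€14,676.33

Days held (April 22 – December 31, 2029): 254 out of 365
Tax = €703,000 × 3% × 254/365 = €14,676.3288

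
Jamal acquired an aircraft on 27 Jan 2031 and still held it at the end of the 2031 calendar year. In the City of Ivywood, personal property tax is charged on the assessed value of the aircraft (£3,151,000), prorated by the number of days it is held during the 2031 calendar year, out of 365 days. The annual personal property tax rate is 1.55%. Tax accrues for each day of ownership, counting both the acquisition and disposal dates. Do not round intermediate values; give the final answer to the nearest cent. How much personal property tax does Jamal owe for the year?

£45,361.45

Days held (27 Jan – 31 Dec 2031): 339 out of 365
Tax = £3,151,000 × 1.55% × 339/365 = £45,361.4507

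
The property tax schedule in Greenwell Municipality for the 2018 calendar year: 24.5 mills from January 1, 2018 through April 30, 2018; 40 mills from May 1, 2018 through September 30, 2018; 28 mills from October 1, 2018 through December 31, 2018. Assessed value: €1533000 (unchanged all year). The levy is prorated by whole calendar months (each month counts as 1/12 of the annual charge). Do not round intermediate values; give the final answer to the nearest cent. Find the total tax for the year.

€48800.50

January 1 – April 30, 2018: 4 months at 24.5 mills → €1533000 × 2.45% × 4/12 = €12519.5000
May 1 – September 30, 2018: 5 months at 40 mills → €1533000 × 4% × 5/12 = €25550.0000
October 1 – December 31, 2018: 3 months at 28 mills → €1533000 × 2.8% × 3/12 = €10731.0000
Total = €48800.5000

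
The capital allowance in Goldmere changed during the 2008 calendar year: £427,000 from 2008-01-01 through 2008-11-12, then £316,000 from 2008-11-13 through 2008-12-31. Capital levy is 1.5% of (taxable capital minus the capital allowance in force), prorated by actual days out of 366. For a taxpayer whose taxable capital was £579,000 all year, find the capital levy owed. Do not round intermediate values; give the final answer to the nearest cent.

£2,502.91

2008-01-01 to 2008-11-12: 317 days, exemption £427,000 → (£579,000 − £427,000) × 1.5% × 317/366 = £1,974.7541
2008-11-13 to 2008-12-31: 49 days, exemption £316,000 → (£579,000 − £316,000) × 1.5% × 49/366 = £528.1557
Total = £2,502.9098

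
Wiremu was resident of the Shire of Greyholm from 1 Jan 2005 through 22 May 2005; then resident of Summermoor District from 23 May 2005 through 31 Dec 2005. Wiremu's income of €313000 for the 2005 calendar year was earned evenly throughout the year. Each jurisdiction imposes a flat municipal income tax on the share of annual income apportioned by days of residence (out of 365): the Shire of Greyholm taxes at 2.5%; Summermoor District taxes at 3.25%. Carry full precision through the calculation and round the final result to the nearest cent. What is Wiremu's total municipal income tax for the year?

€9259.23

The Shire of Greyholm, 1 Jan – 22 May 2005: 142 days → €313000 × 2.5% × 142/365 = €3044.2466
Summermoor District, 23 May – 31 Dec 2005: 223 days → €313000 × 3.25% × 223/365 = €6214.9795
Total = €9259.2260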